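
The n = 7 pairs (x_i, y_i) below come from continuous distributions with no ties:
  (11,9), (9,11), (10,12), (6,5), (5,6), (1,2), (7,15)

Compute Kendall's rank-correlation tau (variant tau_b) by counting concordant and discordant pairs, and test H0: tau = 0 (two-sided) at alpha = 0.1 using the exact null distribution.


Step 1: Enumerate the 21 unordered pairs (i,j) with i<j and classify each by sign(x_j-x_i) * sign(y_j-y_i).
  (1,2):dx=-2,dy=+2->D; (1,3):dx=-1,dy=+3->D; (1,4):dx=-5,dy=-4->C; (1,5):dx=-6,dy=-3->C
  (1,6):dx=-10,dy=-7->C; (1,7):dx=-4,dy=+6->D; (2,3):dx=+1,dy=+1->C; (2,4):dx=-3,dy=-6->C
  (2,5):dx=-4,dy=-5->C; (2,6):dx=-8,dy=-9->C; (2,7):dx=-2,dy=+4->D; (3,4):dx=-4,dy=-7->C
  (3,5):dx=-5,dy=-6->C; (3,6):dx=-9,dy=-10->C; (3,7):dx=-3,dy=+3->D; (4,5):dx=-1,dy=+1->D
  (4,6):dx=-5,dy=-3->C; (4,7):dx=+1,dy=+10->C; (5,6):dx=-4,dy=-4->C; (5,7):dx=+2,dy=+9->C
  (6,7):dx=+6,dy=+13->C
Step 2: C = 15, D = 6, total pairs = 21.
Step 3: tau = (C - D)/(n(n-1)/2) = (15 - 6)/21 = 0.428571.
Step 4: Exact two-sided p-value (enumerate n! = 5040 permutations of y under H0): p = 0.238889.
Step 5: alpha = 0.1. fail to reject H0.

tau_b = 0.4286 (C=15, D=6), p = 0.238889, fail to reject H0.


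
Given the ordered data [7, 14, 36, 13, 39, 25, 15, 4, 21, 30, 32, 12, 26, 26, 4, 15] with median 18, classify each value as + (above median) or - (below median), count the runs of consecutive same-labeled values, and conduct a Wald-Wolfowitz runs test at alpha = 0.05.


Step 1: Compute median = 18; label A = above, B = below.
Labels in order: BBABAABBAAABAABB  (n_A = 8, n_B = 8)
Step 2: Count runs R = 9.
Step 3: Under H0 (random ordering), E[R] = 2*n_A*n_B/(n_A+n_B) + 1 = 2*8*8/16 + 1 = 9.0000.
        Var[R] = 2*n_A*n_B*(2*n_A*n_B - n_A - n_B) / ((n_A+n_B)^2 * (n_A+n_B-1)) = 14336/3840 = 3.7333.
        SD[R] = 1.9322.
Step 4: R = E[R], so z = 0 with no continuity correction.
Step 5: Two-sided p-value via normal approximation = 2*(1 - Phi(|z|)) = 1.000000.
Step 6: alpha = 0.05. fail to reject H0.

R = 9, z = 0.0000, p = 1.000000, fail to reject H0.


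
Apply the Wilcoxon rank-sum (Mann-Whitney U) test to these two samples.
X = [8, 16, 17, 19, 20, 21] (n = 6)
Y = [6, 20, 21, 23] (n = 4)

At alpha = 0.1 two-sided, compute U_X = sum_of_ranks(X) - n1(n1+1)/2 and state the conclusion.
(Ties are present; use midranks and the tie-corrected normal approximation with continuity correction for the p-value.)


Step 1: Combine and sort all 10 observations; assign midranks.
sorted (value, group): (6,Y), (8,X), (16,X), (17,X), (19,X), (20,X), (20,Y), (21,X), (21,Y), (23,Y)
ranks: 6->1, 8->2, 16->3, 17->4, 19->5, 20->6.5, 20->6.5, 21->8.5, 21->8.5, 23->10
Step 2: Rank sum for X: R1 = 2 + 3 + 4 + 5 + 6.5 + 8.5 = 29.
Step 3: U_X = R1 - n1(n1+1)/2 = 29 - 6*7/2 = 29 - 21 = 8.
       U_Y = n1*n2 - U_X = 24 - 8 = 16.
Step 4: Ties are present, so use the tie-corrected normal approximation (with continuity correction) for the p-value.
Step 5: p-value = 0.452793; compare to alpha = 0.1. fail to reject H0.

U_X = 8, p = 0.452793, fail to reject H0 at alpha = 0.1.


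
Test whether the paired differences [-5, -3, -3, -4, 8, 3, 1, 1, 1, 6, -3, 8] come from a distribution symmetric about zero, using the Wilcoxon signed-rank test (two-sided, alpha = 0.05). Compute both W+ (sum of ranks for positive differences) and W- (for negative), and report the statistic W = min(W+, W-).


Step 1: Drop any zero differences (none here) and take |d_i|.
|d| = [5, 3, 3, 4, 8, 3, 1, 1, 1, 6, 3, 8]
Step 2: Midrank |d_i| (ties get averaged ranks).
ranks: |5|->9, |3|->5.5, |3|->5.5, |4|->8, |8|->11.5, |3|->5.5, |1|->2, |1|->2, |1|->2, |6|->10, |3|->5.5, |8|->11.5
Step 3: Attach original signs; sum ranks with positive sign and with negative sign.
W+ = 11.5 + 5.5 + 2 + 2 + 2 + 10 + 11.5 = 44.5
W- = 9 + 5.5 + 5.5 + 8 + 5.5 = 33.5
(Check: W+ + W- = 78 should equal n(n+1)/2 = 78.)
Step 4: Test statistic W = min(W+, W-) = 33.5.
Step 5: Ties in |d|, so use the tie-corrected normal approximation.
        E[W] = n(n+1)/4 = 12*13/4 = 39.
        Tie groups: |d|=1 (t=3), |d|=3 (t=4), |d|=8 (t=2); sum(t^3 - t) = 90.
        Var[W] = n(n+1)(2n+1)/24 - sum(t^3-t)/48 = 3900/24 - 90/48 = 160.625.
        z = (W - E[W]) / sqrt(Var[W]) = (33.5 - 39) / 12.6738 = -0.4340.
        Two-sided p = 2*Phi(z) = 0.664313.
Step 6: alpha = 0.05. fail to reject H0.

W+ = 44.5, W- = 33.5, W = min = 33.5, p = 0.664313, fail to reject H0.


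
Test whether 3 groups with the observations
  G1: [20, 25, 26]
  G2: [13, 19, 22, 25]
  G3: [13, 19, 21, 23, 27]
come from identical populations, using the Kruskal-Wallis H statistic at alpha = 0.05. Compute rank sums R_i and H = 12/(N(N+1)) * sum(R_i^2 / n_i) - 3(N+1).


Step 1: Combine all N = 12 observations and assign midranks.
sorted (value, group, rank): (13,G2,1.5), (13,G3,1.5), (19,G2,3.5), (19,G3,3.5), (20,G1,5), (21,G3,6), (22,G2,7), (23,G3,8), (25,G1,9.5), (25,G2,9.5), (26,G1,11), (27,G3,12)
Step 2: Sum ranks within each group.
R_1 = 25.5 (n_1 = 3)
R_2 = 21.5 (n_2 = 4)
R_3 = 31 (n_3 = 5)
Step 3: H = 12/(N(N+1)) * sum(R_i^2/n_i) - 3(N+1)
     = 12/(12*13) * (25.5^2/3 + 21.5^2/4 + 31^2/5) - 3*13
     = 0.076923 * 524.513 - 39
     = 1.347115.
Step 4: Ties present; correction factor C = 1 - 18/(12^3 - 12) = 0.989510. Corrected H = 1.347115 / 0.989510 = 1.361396.
Step 5: Under H0, H ~ chi^2(2); p-value = 0.506264.
Step 6: alpha = 0.05. fail to reject H0.

H = 1.3614, df = 2, p = 0.506264, fail to reject H0.


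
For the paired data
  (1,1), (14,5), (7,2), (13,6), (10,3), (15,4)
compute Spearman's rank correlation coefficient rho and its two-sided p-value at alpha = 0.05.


Step 1: Rank x and y separately (midranks; no ties here).
rank(x): 1->1, 14->5, 7->2, 13->4, 10->3, 15->6
rank(y): 1->1, 5->5, 2->2, 6->6, 3->3, 4->4
Step 2: d_i = R_x(i) - R_y(i); compute d_i^2.
  (1-1)^2=0, (5-5)^2=0, (2-2)^2=0, (4-6)^2=4, (3-3)^2=0, (6-4)^2=4
sum(d^2) = 8.
Step 3: rho = 1 - 6*8 / (6*(6^2 - 1)) = 1 - 48/210 = 0.771429.
Step 4: Under H0, t = rho * sqrt((n-2)/(1-rho^2)) = 2.4247 ~ t(4).
Step 5: Two-sided p-value from the t-distribution with 4 df = 0.072397.
Step 6: alpha = 0.05. fail to reject H0.

rho = 0.7714, p = 0.072397, fail to reject H0 at alpha = 0.05.


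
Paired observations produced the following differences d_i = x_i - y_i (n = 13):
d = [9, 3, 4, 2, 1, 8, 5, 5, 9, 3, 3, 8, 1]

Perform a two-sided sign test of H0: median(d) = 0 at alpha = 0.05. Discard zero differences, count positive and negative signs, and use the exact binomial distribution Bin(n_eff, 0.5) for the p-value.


Step 1: Discard zero differences. Original n = 13; n_eff = number of nonzero differences = 13.
Nonzero differences (with sign): +9, +3, +4, +2, +1, +8, +5, +5, +9, +3, +3, +8, +1
Step 2: Count signs: positive = 13, negative = 0.
Step 3: Under H0: P(positive) = 0.5, so the number of positives S ~ Bin(13, 0.5).
Step 4: Two-sided exact p-value = sum of Bin(13,0.5) probabilities at or below the observed probability = 0.000244.
Step 5: alpha = 0.05. reject H0.

n_eff = 13, pos = 13, neg = 0, p = 0.000244, reject H0.


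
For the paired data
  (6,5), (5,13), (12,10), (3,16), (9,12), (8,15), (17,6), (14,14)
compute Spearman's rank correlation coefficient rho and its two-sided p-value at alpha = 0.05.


Step 1: Rank x and y separately (midranks; no ties here).
rank(x): 6->3, 5->2, 12->6, 3->1, 9->5, 8->4, 17->8, 14->7
rank(y): 5->1, 13->5, 10->3, 16->8, 12->4, 15->7, 6->2, 14->6
Step 2: d_i = R_x(i) - R_y(i); compute d_i^2.
  (3-1)^2=4, (2-5)^2=9, (6-3)^2=9, (1-8)^2=49, (5-4)^2=1, (4-7)^2=9, (8-2)^2=36, (7-6)^2=1
sum(d^2) = 118.
Step 3: rho = 1 - 6*118 / (8*(8^2 - 1)) = 1 - 708/504 = -0.404762.
Step 4: Under H0, t = rho * sqrt((n-2)/(1-rho^2)) = -1.0842 ~ t(6).
Step 5: Two-sided p-value from the t-distribution with 6 df = 0.319889.
Step 6: alpha = 0.05. fail to reject H0.

rho = -0.4048, p = 0.319889, fail to reject H0 at alpha = 0.05.


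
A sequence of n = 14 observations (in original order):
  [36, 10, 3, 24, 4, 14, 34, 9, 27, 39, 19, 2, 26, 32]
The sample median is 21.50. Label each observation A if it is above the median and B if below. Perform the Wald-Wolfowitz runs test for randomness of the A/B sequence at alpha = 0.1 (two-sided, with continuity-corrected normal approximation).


Step 1: Compute median = 21.50; label A = above, B = below.
Labels in order: ABBABBABAABBAA  (n_A = 7, n_B = 7)
Step 2: Count runs R = 9.
Step 3: Under H0 (random ordering), E[R] = 2*n_A*n_B/(n_A+n_B) + 1 = 2*7*7/14 + 1 = 8.0000.
        Var[R] = 2*n_A*n_B*(2*n_A*n_B - n_A - n_B) / ((n_A+n_B)^2 * (n_A+n_B-1)) = 8232/2548 = 3.2308.
        SD[R] = 1.7974.
Step 4: Continuity-corrected z = (R - 0.5 - E[R]) / SD[R] = (9 - 0.5 - 8.0000) / 1.7974 = 0.2782.
Step 5: Two-sided p-value via normal approximation = 2*(1 - Phi(|z|)) = 0.780879.
Step 6: alpha = 0.1. fail to reject H0.

R = 9, z = 0.2782, p = 0.780879, fail to reject H0.


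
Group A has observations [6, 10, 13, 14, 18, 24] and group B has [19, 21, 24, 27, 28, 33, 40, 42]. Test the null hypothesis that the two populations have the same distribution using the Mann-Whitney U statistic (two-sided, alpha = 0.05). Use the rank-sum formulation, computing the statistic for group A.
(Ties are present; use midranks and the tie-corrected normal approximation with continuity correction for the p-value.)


Step 1: Combine and sort all 14 observations; assign midranks.
sorted (value, group): (6,X), (10,X), (13,X), (14,X), (18,X), (19,Y), (21,Y), (24,X), (24,Y), (27,Y), (28,Y), (33,Y), (40,Y), (42,Y)
ranks: 6->1, 10->2, 13->3, 14->4, 18->5, 19->6, 21->7, 24->8.5, 24->8.5, 27->10, 28->11, 33->12, 40->13, 42->14
Step 2: Rank sum for X: R1 = 1 + 2 + 3 + 4 + 5 + 8.5 = 23.5.
Step 3: U_X = R1 - n1(n1+1)/2 = 23.5 - 6*7/2 = 23.5 - 21 = 2.5.
       U_Y = n1*n2 - U_X = 48 - 2.5 = 45.5.
Step 4: Ties are present, so use the tie-corrected normal approximation (with continuity correction) for the p-value.
Step 5: p-value = 0.006646; compare to alpha = 0.05. reject H0.

U_X = 2.5, p = 0.006646, reject H0 at alpha = 0.05.


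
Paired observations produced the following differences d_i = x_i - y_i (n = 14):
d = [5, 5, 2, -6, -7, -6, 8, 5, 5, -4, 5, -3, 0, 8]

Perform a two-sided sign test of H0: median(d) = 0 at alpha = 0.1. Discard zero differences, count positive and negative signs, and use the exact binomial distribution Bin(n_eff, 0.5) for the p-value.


Step 1: Discard zero differences. Original n = 14; n_eff = number of nonzero differences = 13.
Nonzero differences (with sign): +5, +5, +2, -6, -7, -6, +8, +5, +5, -4, +5, -3, +8
Step 2: Count signs: positive = 8, negative = 5.
Step 3: Under H0: P(positive) = 0.5, so the number of positives S ~ Bin(13, 0.5).
Step 4: Two-sided exact p-value = sum of Bin(13,0.5) probabilities at or below the observed probability = 0.581055.
Step 5: alpha = 0.1. fail to reject H0.

n_eff = 13, pos = 8, neg = 5, p = 0.581055, fail to reject H0.


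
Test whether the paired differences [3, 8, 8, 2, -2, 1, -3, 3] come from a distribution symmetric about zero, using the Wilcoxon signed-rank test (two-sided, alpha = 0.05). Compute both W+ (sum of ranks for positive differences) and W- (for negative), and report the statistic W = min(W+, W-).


Step 1: Drop any zero differences (none here) and take |d_i|.
|d| = [3, 8, 8, 2, 2, 1, 3, 3]
Step 2: Midrank |d_i| (ties get averaged ranks).
ranks: |3|->5, |8|->7.5, |8|->7.5, |2|->2.5, |2|->2.5, |1|->1, |3|->5, |3|->5
Step 3: Attach original signs; sum ranks with positive sign and with negative sign.
W+ = 5 + 7.5 + 7.5 + 2.5 + 1 + 5 = 28.5
W- = 2.5 + 5 = 7.5
(Check: W+ + W- = 36 should equal n(n+1)/2 = 36.)
Step 4: Test statistic W = min(W+, W-) = 7.5.
Step 5: Ties in |d|, so use the tie-corrected normal approximation.
        E[W] = n(n+1)/4 = 8*9/4 = 18.
        Tie groups: |d|=2 (t=2), |d|=3 (t=3), |d|=8 (t=2); sum(t^3 - t) = 36.
        Var[W] = n(n+1)(2n+1)/24 - sum(t^3-t)/48 = 1224/24 - 36/48 = 50.25.
        z = (W - E[W]) / sqrt(Var[W]) = (7.5 - 18) / 7.0887 = -1.4812.
        Two-sided p = 2*Phi(z) = 0.138546.
Step 6: alpha = 0.05. fail to reject H0.

W+ = 28.5, W- = 7.5, W = min = 7.5, p = 0.138546, fail to reject H0.


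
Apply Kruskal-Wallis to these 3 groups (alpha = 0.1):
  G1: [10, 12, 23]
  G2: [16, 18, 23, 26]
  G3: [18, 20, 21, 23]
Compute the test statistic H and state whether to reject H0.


Step 1: Combine all N = 11 observations and assign midranks.
sorted (value, group, rank): (10,G1,1), (12,G1,2), (16,G2,3), (18,G2,4.5), (18,G3,4.5), (20,G3,6), (21,G3,7), (23,G1,9), (23,G2,9), (23,G3,9), (26,G2,11)
Step 2: Sum ranks within each group.
R_1 = 12 (n_1 = 3)
R_2 = 27.5 (n_2 = 4)
R_3 = 26.5 (n_3 = 4)
Step 3: H = 12/(N(N+1)) * sum(R_i^2/n_i) - 3(N+1)
     = 12/(11*12) * (12^2/3 + 27.5^2/4 + 26.5^2/4) - 3*12
     = 0.090909 * 412.625 - 36
     = 1.511364.
Step 4: Ties present; correction factor C = 1 - 30/(11^3 - 11) = 0.977273. Corrected H = 1.511364 / 0.977273 = 1.546512.
Step 5: Under H0, H ~ chi^2(2); p-value = 0.461508.
Step 6: alpha = 0.1. fail to reject H0.

H = 1.5465, df = 2, p = 0.461508, fail to reject H0.


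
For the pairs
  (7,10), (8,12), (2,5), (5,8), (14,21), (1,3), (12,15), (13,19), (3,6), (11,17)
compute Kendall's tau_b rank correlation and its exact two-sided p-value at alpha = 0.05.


Step 1: Enumerate the 45 unordered pairs (i,j) with i<j and classify each by sign(x_j-x_i) * sign(y_j-y_i).
  (1,2):dx=+1,dy=+2->C; (1,3):dx=-5,dy=-5->C; (1,4):dx=-2,dy=-2->C; (1,5):dx=+7,dy=+11->C
  (1,6):dx=-6,dy=-7->C; (1,7):dx=+5,dy=+5->C; (1,8):dx=+6,dy=+9->C; (1,9):dx=-4,dy=-4->C
  (1,10):dx=+4,dy=+7->C; (2,3):dx=-6,dy=-7->C; (2,4):dx=-3,dy=-4->C; (2,5):dx=+6,dy=+9->C
  (2,6):dx=-7,dy=-9->C; (2,7):dx=+4,dy=+3->C; (2,8):dx=+5,dy=+7->C; (2,9):dx=-5,dy=-6->C
  (2,10):dx=+3,dy=+5->C; (3,4):dx=+3,dy=+3->C; (3,5):dx=+12,dy=+16->C; (3,6):dx=-1,dy=-2->C
  (3,7):dx=+10,dy=+10->C; (3,8):dx=+11,dy=+14->C; (3,9):dx=+1,dy=+1->C; (3,10):dx=+9,dy=+12->C
  (4,5):dx=+9,dy=+13->C; (4,6):dx=-4,dy=-5->C; (4,7):dx=+7,dy=+7->C; (4,8):dx=+8,dy=+11->C
  (4,9):dx=-2,dy=-2->C; (4,10):dx=+6,dy=+9->C; (5,6):dx=-13,dy=-18->C; (5,7):dx=-2,dy=-6->C
  (5,8):dx=-1,dy=-2->C; (5,9):dx=-11,dy=-15->C; (5,10):dx=-3,dy=-4->C; (6,7):dx=+11,dy=+12->C
  (6,8):dx=+12,dy=+16->C; (6,9):dx=+2,dy=+3->C; (6,10):dx=+10,dy=+14->C; (7,8):dx=+1,dy=+4->C
  (7,9):dx=-9,dy=-9->C; (7,10):dx=-1,dy=+2->D; (8,9):dx=-10,dy=-13->C; (8,10):dx=-2,dy=-2->C
  (9,10):dx=+8,dy=+11->C
Step 2: C = 44, D = 1, total pairs = 45.
Step 3: tau = (C - D)/(n(n-1)/2) = (44 - 1)/45 = 0.955556.
Step 4: Exact two-sided p-value (enumerate n! = 3628800 permutations of y under H0): p = 0.000006.
Step 5: alpha = 0.05. reject H0.

tau_b = 0.9556 (C=44, D=1), p = 0.000006, reject H0.


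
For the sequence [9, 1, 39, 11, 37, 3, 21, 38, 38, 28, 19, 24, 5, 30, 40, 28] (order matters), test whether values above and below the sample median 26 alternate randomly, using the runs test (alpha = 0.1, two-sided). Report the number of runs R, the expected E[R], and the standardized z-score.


Step 1: Compute median = 26; label A = above, B = below.
Labels in order: BBABABBAAABBBAAA  (n_A = 8, n_B = 8)
Step 2: Count runs R = 8.
Step 3: Under H0 (random ordering), E[R] = 2*n_A*n_B/(n_A+n_B) + 1 = 2*8*8/16 + 1 = 9.0000.
        Var[R] = 2*n_A*n_B*(2*n_A*n_B - n_A - n_B) / ((n_A+n_B)^2 * (n_A+n_B-1)) = 14336/3840 = 3.7333.
        SD[R] = 1.9322.
Step 4: Continuity-corrected z = (R + 0.5 - E[R]) / SD[R] = (8 + 0.5 - 9.0000) / 1.9322 = -0.2588.
Step 5: Two-sided p-value via normal approximation = 2*(1 - Phi(|z|)) = 0.795809.
Step 6: alpha = 0.1. fail to reject H0.

R = 8, z = -0.2588, p = 0.795809, fail to reject H0.


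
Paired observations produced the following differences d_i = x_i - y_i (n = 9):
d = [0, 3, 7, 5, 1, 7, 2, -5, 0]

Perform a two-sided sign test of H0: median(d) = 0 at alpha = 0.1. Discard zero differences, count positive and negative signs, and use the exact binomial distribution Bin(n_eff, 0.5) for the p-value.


Step 1: Discard zero differences. Original n = 9; n_eff = number of nonzero differences = 7.
Nonzero differences (with sign): +3, +7, +5, +1, +7, +2, -5
Step 2: Count signs: positive = 6, negative = 1.
Step 3: Under H0: P(positive) = 0.5, so the number of positives S ~ Bin(7, 0.5).
Step 4: Two-sided exact p-value = sum of Bin(7,0.5) probabilities at or below the observed probability = 0.125000.
Step 5: alpha = 0.1. fail to reject H0.

n_eff = 7, pos = 6, neg = 1, p = 0.125000, fail to reject H0.


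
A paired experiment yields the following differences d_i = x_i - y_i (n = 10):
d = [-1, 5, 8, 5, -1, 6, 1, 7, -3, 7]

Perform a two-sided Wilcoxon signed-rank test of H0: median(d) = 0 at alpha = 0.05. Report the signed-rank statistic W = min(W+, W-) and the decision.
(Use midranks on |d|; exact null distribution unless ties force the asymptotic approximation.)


Step 1: Drop any zero differences (none here) and take |d_i|.
|d| = [1, 5, 8, 5, 1, 6, 1, 7, 3, 7]
Step 2: Midrank |d_i| (ties get averaged ranks).
ranks: |1|->2, |5|->5.5, |8|->10, |5|->5.5, |1|->2, |6|->7, |1|->2, |7|->8.5, |3|->4, |7|->8.5
Step 3: Attach original signs; sum ranks with positive sign and with negative sign.
W+ = 5.5 + 10 + 5.5 + 7 + 2 + 8.5 + 8.5 = 47
W- = 2 + 2 + 4 = 8
(Check: W+ + W- = 55 should equal n(n+1)/2 = 55.)
Step 4: Test statistic W = min(W+, W-) = 8.
Step 5: Ties in |d|, so use the tie-corrected normal approximation.
        E[W] = n(n+1)/4 = 10*11/4 = 27.5.
        Tie groups: |d|=1 (t=3), |d|=5 (t=2), |d|=7 (t=2); sum(t^3 - t) = 36.
        Var[W] = n(n+1)(2n+1)/24 - sum(t^3-t)/48 = 2310/24 - 36/48 = 95.5.
        z = (W - E[W]) / sqrt(Var[W]) = (8 - 27.5) / 9.7724 = -1.9954.
        Two-sided p = 2*Phi(z) = 0.045998.
Step 6: alpha = 0.05. reject H0.

W+ = 47, W- = 8, W = min = 8, p = 0.045998, reject H0.


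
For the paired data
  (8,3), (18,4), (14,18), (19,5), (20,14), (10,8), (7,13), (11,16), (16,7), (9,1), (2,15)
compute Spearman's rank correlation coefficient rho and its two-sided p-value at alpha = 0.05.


Step 1: Rank x and y separately (midranks; no ties here).
rank(x): 8->3, 18->9, 14->7, 19->10, 20->11, 10->5, 7->2, 11->6, 16->8, 9->4, 2->1
rank(y): 3->2, 4->3, 18->11, 5->4, 14->8, 8->6, 13->7, 16->10, 7->5, 1->1, 15->9
Step 2: d_i = R_x(i) - R_y(i); compute d_i^2.
  (3-2)^2=1, (9-3)^2=36, (7-11)^2=16, (10-4)^2=36, (11-8)^2=9, (5-6)^2=1, (2-7)^2=25, (6-10)^2=16, (8-5)^2=9, (4-1)^2=9, (1-9)^2=64
sum(d^2) = 222.
Step 3: rho = 1 - 6*222 / (11*(11^2 - 1)) = 1 - 1332/1320 = -0.009091.
Step 4: Under H0, t = rho * sqrt((n-2)/(1-rho^2)) = -0.0273 ~ t(9).
Step 5: Two-sided p-value from the t-distribution with 9 df = 0.978837.
Step 6: alpha = 0.05. fail to reject H0.

rho = -0.0091, p = 0.978837, fail to reject H0 at alpha = 0.05.


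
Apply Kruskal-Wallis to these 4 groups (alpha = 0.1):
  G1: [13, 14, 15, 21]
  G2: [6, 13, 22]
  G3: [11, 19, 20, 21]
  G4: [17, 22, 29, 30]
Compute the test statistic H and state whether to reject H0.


Step 1: Combine all N = 15 observations and assign midranks.
sorted (value, group, rank): (6,G2,1), (11,G3,2), (13,G1,3.5), (13,G2,3.5), (14,G1,5), (15,G1,6), (17,G4,7), (19,G3,8), (20,G3,9), (21,G1,10.5), (21,G3,10.5), (22,G2,12.5), (22,G4,12.5), (29,G4,14), (30,G4,15)
Step 2: Sum ranks within each group.
R_1 = 25 (n_1 = 4)
R_2 = 17 (n_2 = 3)
R_3 = 29.5 (n_3 = 4)
R_4 = 48.5 (n_4 = 4)
Step 3: H = 12/(N(N+1)) * sum(R_i^2/n_i) - 3(N+1)
     = 12/(15*16) * (25^2/4 + 17^2/3 + 29.5^2/4 + 48.5^2/4) - 3*16
     = 0.050000 * 1058.21 - 48
     = 4.910417.
Step 4: Ties present; correction factor C = 1 - 18/(15^3 - 15) = 0.994643. Corrected H = 4.910417 / 0.994643 = 4.936864.
Step 5: Under H0, H ~ chi^2(3); p-value = 0.176479.
Step 6: alpha = 0.1. fail to reject H0.

H = 4.9369, df = 3, p = 0.176479, fail to reject H0.


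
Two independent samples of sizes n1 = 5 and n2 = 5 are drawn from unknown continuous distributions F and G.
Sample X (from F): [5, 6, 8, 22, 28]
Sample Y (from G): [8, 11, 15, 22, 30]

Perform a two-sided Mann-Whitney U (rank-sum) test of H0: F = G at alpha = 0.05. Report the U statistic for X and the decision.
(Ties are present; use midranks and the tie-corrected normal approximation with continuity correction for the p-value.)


Step 1: Combine and sort all 10 observations; assign midranks.
sorted (value, group): (5,X), (6,X), (8,X), (8,Y), (11,Y), (15,Y), (22,X), (22,Y), (28,X), (30,Y)
ranks: 5->1, 6->2, 8->3.5, 8->3.5, 11->5, 15->6, 22->7.5, 22->7.5, 28->9, 30->10
Step 2: Rank sum for X: R1 = 1 + 2 + 3.5 + 7.5 + 9 = 23.
Step 3: U_X = R1 - n1(n1+1)/2 = 23 - 5*6/2 = 23 - 15 = 8.
       U_Y = n1*n2 - U_X = 25 - 8 = 17.
Step 4: Ties are present, so use the tie-corrected normal approximation (with continuity correction) for the p-value.
Step 5: p-value = 0.400525; compare to alpha = 0.05. fail to reject H0.

U_X = 8, p = 0.400525, fail to reject H0 at alpha = 0.05.


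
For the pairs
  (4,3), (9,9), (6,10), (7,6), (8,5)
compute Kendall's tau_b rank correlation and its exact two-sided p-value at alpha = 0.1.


Step 1: Enumerate the 10 unordered pairs (i,j) with i<j and classify each by sign(x_j-x_i) * sign(y_j-y_i).
  (1,2):dx=+5,dy=+6->C; (1,3):dx=+2,dy=+7->C; (1,4):dx=+3,dy=+3->C; (1,5):dx=+4,dy=+2->C
  (2,3):dx=-3,dy=+1->D; (2,4):dx=-2,dy=-3->C; (2,5):dx=-1,dy=-4->C; (3,4):dx=+1,dy=-4->D
  (3,5):dx=+2,dy=-5->D; (4,5):dx=+1,dy=-1->D
Step 2: C = 6, D = 4, total pairs = 10.
Step 3: tau = (C - D)/(n(n-1)/2) = (6 - 4)/10 = 0.200000.
Step 4: Exact two-sided p-value (enumerate n! = 120 permutations of y under H0): p = 0.816667.
Step 5: alpha = 0.1. fail to reject H0.

tau_b = 0.2000 (C=6, D=4), p = 0.816667, fail to reject H0.


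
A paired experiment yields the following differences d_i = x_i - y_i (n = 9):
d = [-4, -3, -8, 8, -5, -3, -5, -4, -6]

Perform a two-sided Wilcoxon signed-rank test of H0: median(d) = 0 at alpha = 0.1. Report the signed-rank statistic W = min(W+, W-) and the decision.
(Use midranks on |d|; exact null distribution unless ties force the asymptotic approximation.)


Step 1: Drop any zero differences (none here) and take |d_i|.
|d| = [4, 3, 8, 8, 5, 3, 5, 4, 6]
Step 2: Midrank |d_i| (ties get averaged ranks).
ranks: |4|->3.5, |3|->1.5, |8|->8.5, |8|->8.5, |5|->5.5, |3|->1.5, |5|->5.5, |4|->3.5, |6|->7
Step 3: Attach original signs; sum ranks with positive sign and with negative sign.
W+ = 8.5 = 8.5
W- = 3.5 + 1.5 + 8.5 + 5.5 + 1.5 + 5.5 + 3.5 + 7 = 36.5
(Check: W+ + W- = 45 should equal n(n+1)/2 = 45.)
Step 4: Test statistic W = min(W+, W-) = 8.5.
Step 5: Ties in |d|, so use the tie-corrected normal approximation.
        E[W] = n(n+1)/4 = 9*10/4 = 22.5.
        Tie groups: |d|=3 (t=2), |d|=4 (t=2), |d|=5 (t=2), |d|=8 (t=2); sum(t^3 - t) = 24.
        Var[W] = n(n+1)(2n+1)/24 - sum(t^3-t)/48 = 1710/24 - 24/48 = 70.75.
        z = (W - E[W]) / sqrt(Var[W]) = (8.5 - 22.5) / 8.4113 = -1.6644.
        Two-sided p = 2*Phi(z) = 0.096027.
Step 6: alpha = 0.1. reject H0.

W+ = 8.5, W- = 36.5, W = min = 8.5, p = 0.096027, reject H0.


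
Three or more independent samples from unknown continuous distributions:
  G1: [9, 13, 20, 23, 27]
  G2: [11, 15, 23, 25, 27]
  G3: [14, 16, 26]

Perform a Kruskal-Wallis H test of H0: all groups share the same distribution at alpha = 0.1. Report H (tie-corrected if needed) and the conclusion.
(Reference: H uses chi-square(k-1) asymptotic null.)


Step 1: Combine all N = 13 observations and assign midranks.
sorted (value, group, rank): (9,G1,1), (11,G2,2), (13,G1,3), (14,G3,4), (15,G2,5), (16,G3,6), (20,G1,7), (23,G1,8.5), (23,G2,8.5), (25,G2,10), (26,G3,11), (27,G1,12.5), (27,G2,12.5)
Step 2: Sum ranks within each group.
R_1 = 32 (n_1 = 5)
R_2 = 38 (n_2 = 5)
R_3 = 21 (n_3 = 3)
Step 3: H = 12/(N(N+1)) * sum(R_i^2/n_i) - 3(N+1)
     = 12/(13*14) * (32^2/5 + 38^2/5 + 21^2/3) - 3*14
     = 0.065934 * 640.6 - 42
     = 0.237363.
Step 4: Ties present; correction factor C = 1 - 12/(13^3 - 13) = 0.994505. Corrected H = 0.237363 / 0.994505 = 0.238674.
Step 5: Under H0, H ~ chi^2(2); p-value = 0.887509.
Step 6: alpha = 0.1. fail to reject H0.

H = 0.2387, df = 2, p = 0.887509, fail to reject H0.


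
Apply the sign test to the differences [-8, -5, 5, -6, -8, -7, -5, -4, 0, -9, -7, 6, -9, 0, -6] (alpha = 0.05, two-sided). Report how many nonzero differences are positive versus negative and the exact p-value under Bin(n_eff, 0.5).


Step 1: Discard zero differences. Original n = 15; n_eff = number of nonzero differences = 13.
Nonzero differences (with sign): -8, -5, +5, -6, -8, -7, -5, -4, -9, -7, +6, -9, -6
Step 2: Count signs: positive = 2, negative = 11.
Step 3: Under H0: P(positive) = 0.5, so the number of positives S ~ Bin(13, 0.5).
Step 4: Two-sided exact p-value = sum of Bin(13,0.5) probabilities at or below the observed probability = 0.022461.
Step 5: alpha = 0.05. reject H0.

n_eff = 13, pos = 2, neg = 11, p = 0.022461, reject H0.


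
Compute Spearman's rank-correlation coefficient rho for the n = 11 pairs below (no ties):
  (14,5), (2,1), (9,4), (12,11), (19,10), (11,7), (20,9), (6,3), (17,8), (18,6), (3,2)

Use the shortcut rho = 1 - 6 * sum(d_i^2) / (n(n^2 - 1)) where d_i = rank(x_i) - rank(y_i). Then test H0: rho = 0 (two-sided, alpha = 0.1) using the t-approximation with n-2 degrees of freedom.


Step 1: Rank x and y separately (midranks; no ties here).
rank(x): 14->7, 2->1, 9->4, 12->6, 19->10, 11->5, 20->11, 6->3, 17->8, 18->9, 3->2
rank(y): 5->5, 1->1, 4->4, 11->11, 10->10, 7->7, 9->9, 3->3, 8->8, 6->6, 2->2
Step 2: d_i = R_x(i) - R_y(i); compute d_i^2.
  (7-5)^2=4, (1-1)^2=0, (4-4)^2=0, (6-11)^2=25, (10-10)^2=0, (5-7)^2=4, (11-9)^2=4, (3-3)^2=0, (8-8)^2=0, (9-6)^2=9, (2-2)^2=0
sum(d^2) = 46.
Step 3: rho = 1 - 6*46 / (11*(11^2 - 1)) = 1 - 276/1320 = 0.790909.
Step 4: Under H0, t = rho * sqrt((n-2)/(1-rho^2)) = 3.8774 ~ t(9).
Step 5: Two-sided p-value from the t-distribution with 9 df = 0.003746.
Step 6: alpha = 0.1. reject H0.

rho = 0.7909, p = 0.003746, reject H0 at alpha = 0.1.


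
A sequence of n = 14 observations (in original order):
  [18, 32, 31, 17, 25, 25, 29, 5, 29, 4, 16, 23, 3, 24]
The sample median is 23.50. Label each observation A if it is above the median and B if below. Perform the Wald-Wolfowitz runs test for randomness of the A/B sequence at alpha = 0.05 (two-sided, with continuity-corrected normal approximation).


Step 1: Compute median = 23.50; label A = above, B = below.
Labels in order: BAABAAABABBBBA  (n_A = 7, n_B = 7)
Step 2: Count runs R = 8.
Step 3: Under H0 (random ordering), E[R] = 2*n_A*n_B/(n_A+n_B) + 1 = 2*7*7/14 + 1 = 8.0000.
        Var[R] = 2*n_A*n_B*(2*n_A*n_B - n_A - n_B) / ((n_A+n_B)^2 * (n_A+n_B-1)) = 8232/2548 = 3.2308.
        SD[R] = 1.7974.
Step 4: R = E[R], so z = 0 with no continuity correction.
Step 5: Two-sided p-value via normal approximation = 2*(1 - Phi(|z|)) = 1.000000.
Step 6: alpha = 0.05. fail to reject H0.

R = 8, z = 0.0000, p = 1.000000, fail to reject H0.


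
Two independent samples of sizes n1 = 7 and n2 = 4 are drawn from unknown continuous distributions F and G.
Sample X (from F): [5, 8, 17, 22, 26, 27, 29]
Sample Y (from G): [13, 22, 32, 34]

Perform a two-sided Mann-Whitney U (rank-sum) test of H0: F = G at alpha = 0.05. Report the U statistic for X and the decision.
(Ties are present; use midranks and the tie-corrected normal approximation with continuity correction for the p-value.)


Step 1: Combine and sort all 11 observations; assign midranks.
sorted (value, group): (5,X), (8,X), (13,Y), (17,X), (22,X), (22,Y), (26,X), (27,X), (29,X), (32,Y), (34,Y)
ranks: 5->1, 8->2, 13->3, 17->4, 22->5.5, 22->5.5, 26->7, 27->8, 29->9, 32->10, 34->11
Step 2: Rank sum for X: R1 = 1 + 2 + 4 + 5.5 + 7 + 8 + 9 = 36.5.
Step 3: U_X = R1 - n1(n1+1)/2 = 36.5 - 7*8/2 = 36.5 - 28 = 8.5.
       U_Y = n1*n2 - U_X = 28 - 8.5 = 19.5.
Step 4: Ties are present, so use the tie-corrected normal approximation (with continuity correction) for the p-value.
Step 5: p-value = 0.343605; compare to alpha = 0.05. fail to reject H0.

U_X = 8.5, p = 0.343605, fail to reject H0 at alpha = 0.05.


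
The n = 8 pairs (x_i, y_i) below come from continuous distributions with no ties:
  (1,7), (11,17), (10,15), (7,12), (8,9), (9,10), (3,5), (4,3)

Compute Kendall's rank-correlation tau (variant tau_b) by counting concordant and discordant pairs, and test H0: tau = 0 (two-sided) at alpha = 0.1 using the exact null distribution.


Step 1: Enumerate the 28 unordered pairs (i,j) with i<j and classify each by sign(x_j-x_i) * sign(y_j-y_i).
  (1,2):dx=+10,dy=+10->C; (1,3):dx=+9,dy=+8->C; (1,4):dx=+6,dy=+5->C; (1,5):dx=+7,dy=+2->C
  (1,6):dx=+8,dy=+3->C; (1,7):dx=+2,dy=-2->D; (1,8):dx=+3,dy=-4->D; (2,3):dx=-1,dy=-2->C
  (2,4):dx=-4,dy=-5->C; (2,5):dx=-3,dy=-8->C; (2,6):dx=-2,dy=-7->C; (2,7):dx=-8,dy=-12->C
  (2,8):dx=-7,dy=-14->C; (3,4):dx=-3,dy=-3->C; (3,5):dx=-2,dy=-6->C; (3,6):dx=-1,dy=-5->C
  (3,7):dx=-7,dy=-10->C; (3,8):dx=-6,dy=-12->C; (4,5):dx=+1,dy=-3->D; (4,6):dx=+2,dy=-2->D
  (4,7):dx=-4,dy=-7->C; (4,8):dx=-3,dy=-9->C; (5,6):dx=+1,dy=+1->C; (5,7):dx=-5,dy=-4->C
  (5,8):dx=-4,dy=-6->C; (6,7):dx=-6,dy=-5->C; (6,8):dx=-5,dy=-7->C; (7,8):dx=+1,dy=-2->D
Step 2: C = 23, D = 5, total pairs = 28.
Step 3: tau = (C - D)/(n(n-1)/2) = (23 - 5)/28 = 0.642857.
Step 4: Exact two-sided p-value (enumerate n! = 40320 permutations of y under H0): p = 0.031151.
Step 5: alpha = 0.1. reject H0.

tau_b = 0.6429 (C=23, D=5), p = 0.031151, reject H0.


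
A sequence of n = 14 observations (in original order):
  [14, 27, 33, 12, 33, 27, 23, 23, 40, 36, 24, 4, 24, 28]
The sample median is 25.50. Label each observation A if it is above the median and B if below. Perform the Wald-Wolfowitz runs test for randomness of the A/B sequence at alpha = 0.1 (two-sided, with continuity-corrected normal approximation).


Step 1: Compute median = 25.50; label A = above, B = below.
Labels in order: BAABAABBAABBBA  (n_A = 7, n_B = 7)
Step 2: Count runs R = 8.
Step 3: Under H0 (random ordering), E[R] = 2*n_A*n_B/(n_A+n_B) + 1 = 2*7*7/14 + 1 = 8.0000.
        Var[R] = 2*n_A*n_B*(2*n_A*n_B - n_A - n_B) / ((n_A+n_B)^2 * (n_A+n_B-1)) = 8232/2548 = 3.2308.
        SD[R] = 1.7974.
Step 4: R = E[R], so z = 0 with no continuity correction.
Step 5: Two-sided p-value via normal approximation = 2*(1 - Phi(|z|)) = 1.000000.
Step 6: alpha = 0.1. fail to reject H0.

R = 8, z = 0.0000, p = 1.000000, fail to reject H0.


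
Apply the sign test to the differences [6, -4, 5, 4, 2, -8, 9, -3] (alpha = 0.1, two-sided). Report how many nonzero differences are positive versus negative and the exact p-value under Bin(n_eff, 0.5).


Step 1: Discard zero differences. Original n = 8; n_eff = number of nonzero differences = 8.
Nonzero differences (with sign): +6, -4, +5, +4, +2, -8, +9, -3
Step 2: Count signs: positive = 5, negative = 3.
Step 3: Under H0: P(positive) = 0.5, so the number of positives S ~ Bin(8, 0.5).
Step 4: Two-sided exact p-value = sum of Bin(8,0.5) probabilities at or below the observed probability = 0.726562.
Step 5: alpha = 0.1. fail to reject H0.

n_eff = 8, pos = 5, neg = 3, p = 0.726562, fail to reject H0.


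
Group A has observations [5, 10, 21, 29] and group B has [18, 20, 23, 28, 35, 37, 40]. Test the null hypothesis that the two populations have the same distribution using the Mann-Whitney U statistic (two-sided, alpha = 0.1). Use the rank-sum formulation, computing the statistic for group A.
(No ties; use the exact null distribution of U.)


Step 1: Combine and sort all 11 observations; assign midranks.
sorted (value, group): (5,X), (10,X), (18,Y), (20,Y), (21,X), (23,Y), (28,Y), (29,X), (35,Y), (37,Y), (40,Y)
ranks: 5->1, 10->2, 18->3, 20->4, 21->5, 23->6, 28->7, 29->8, 35->9, 37->10, 40->11
Step 2: Rank sum for X: R1 = 1 + 2 + 5 + 8 = 16.
Step 3: U_X = R1 - n1(n1+1)/2 = 16 - 4*5/2 = 16 - 10 = 6.
       U_Y = n1*n2 - U_X = 28 - 6 = 22.
Step 4: No ties, so the exact null distribution of U (based on enumerating the C(11,4) = 330 equally likely rank assignments) gives the two-sided p-value.
Step 5: p-value = 0.163636; compare to alpha = 0.1. fail to reject H0.

U_X = 6, p = 0.163636, fail to reject H0 at alpha = 0.1.


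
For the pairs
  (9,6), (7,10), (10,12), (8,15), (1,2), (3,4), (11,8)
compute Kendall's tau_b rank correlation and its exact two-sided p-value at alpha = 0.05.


Step 1: Enumerate the 21 unordered pairs (i,j) with i<j and classify each by sign(x_j-x_i) * sign(y_j-y_i).
  (1,2):dx=-2,dy=+4->D; (1,3):dx=+1,dy=+6->C; (1,4):dx=-1,dy=+9->D; (1,5):dx=-8,dy=-4->C
  (1,6):dx=-6,dy=-2->C; (1,7):dx=+2,dy=+2->C; (2,3):dx=+3,dy=+2->C; (2,4):dx=+1,dy=+5->C
  (2,5):dx=-6,dy=-8->C; (2,6):dx=-4,dy=-6->C; (2,7):dx=+4,dy=-2->D; (3,4):dx=-2,dy=+3->D
  (3,5):dx=-9,dy=-10->C; (3,6):dx=-7,dy=-8->C; (3,7):dx=+1,dy=-4->D; (4,5):dx=-7,dy=-13->C
  (4,6):dx=-5,dy=-11->C; (4,7):dx=+3,dy=-7->D; (5,6):dx=+2,dy=+2->C; (5,7):dx=+10,dy=+6->C
  (6,7):dx=+8,dy=+4->C
Step 2: C = 15, D = 6, total pairs = 21.
Step 3: tau = (C - D)/(n(n-1)/2) = (15 - 6)/21 = 0.428571.
Step 4: Exact two-sided p-value (enumerate n! = 5040 permutations of y under H0): p = 0.238889.
Step 5: alpha = 0.05. fail to reject H0.

tau_b = 0.4286 (C=15, D=6), p = 0.238889, fail to reject H0.


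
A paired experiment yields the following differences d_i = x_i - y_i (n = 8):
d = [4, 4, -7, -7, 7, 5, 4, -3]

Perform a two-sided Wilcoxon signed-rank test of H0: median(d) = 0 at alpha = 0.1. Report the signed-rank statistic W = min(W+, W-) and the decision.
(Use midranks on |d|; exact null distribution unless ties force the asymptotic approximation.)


Step 1: Drop any zero differences (none here) and take |d_i|.
|d| = [4, 4, 7, 7, 7, 5, 4, 3]
Step 2: Midrank |d_i| (ties get averaged ranks).
ranks: |4|->3, |4|->3, |7|->7, |7|->7, |7|->7, |5|->5, |4|->3, |3|->1
Step 3: Attach original signs; sum ranks with positive sign and with negative sign.
W+ = 3 + 3 + 7 + 5 + 3 = 21
W- = 7 + 7 + 1 = 15
(Check: W+ + W- = 36 should equal n(n+1)/2 = 36.)
Step 4: Test statistic W = min(W+, W-) = 15.
Step 5: Ties in |d|, so use the tie-corrected normal approximation.
        E[W] = n(n+1)/4 = 8*9/4 = 18.
        Tie groups: |d|=4 (t=3), |d|=7 (t=3); sum(t^3 - t) = 48.
        Var[W] = n(n+1)(2n+1)/24 - sum(t^3-t)/48 = 1224/24 - 48/48 = 50.
        z = (W - E[W]) / sqrt(Var[W]) = (15 - 18) / 7.0711 = -0.4243.
        Two-sided p = 2*Phi(z) = 0.671373.
Step 6: alpha = 0.1. fail to reject H0.

W+ = 21, W- = 15, W = min = 15, p = 0.671373, fail to reject H0.


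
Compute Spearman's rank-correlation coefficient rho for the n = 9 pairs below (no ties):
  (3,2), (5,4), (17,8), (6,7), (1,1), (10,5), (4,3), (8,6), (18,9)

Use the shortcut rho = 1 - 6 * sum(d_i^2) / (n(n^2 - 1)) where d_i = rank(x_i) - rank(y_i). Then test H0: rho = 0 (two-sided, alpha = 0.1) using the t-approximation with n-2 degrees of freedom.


Step 1: Rank x and y separately (midranks; no ties here).
rank(x): 3->2, 5->4, 17->8, 6->5, 1->1, 10->7, 4->3, 8->6, 18->9
rank(y): 2->2, 4->4, 8->8, 7->7, 1->1, 5->5, 3->3, 6->6, 9->9
Step 2: d_i = R_x(i) - R_y(i); compute d_i^2.
  (2-2)^2=0, (4-4)^2=0, (8-8)^2=0, (5-7)^2=4, (1-1)^2=0, (7-5)^2=4, (3-3)^2=0, (6-6)^2=0, (9-9)^2=0
sum(d^2) = 8.
Step 3: rho = 1 - 6*8 / (9*(9^2 - 1)) = 1 - 48/720 = 0.933333.
Step 4: Under H0, t = rho * sqrt((n-2)/(1-rho^2)) = 6.8783 ~ t(7).
Step 5: Two-sided p-value from the t-distribution with 7 df = 0.000236.
Step 6: alpha = 0.1. reject H0.

rho = 0.9333, p = 0.000236, reject H0 at alpha = 0.1.


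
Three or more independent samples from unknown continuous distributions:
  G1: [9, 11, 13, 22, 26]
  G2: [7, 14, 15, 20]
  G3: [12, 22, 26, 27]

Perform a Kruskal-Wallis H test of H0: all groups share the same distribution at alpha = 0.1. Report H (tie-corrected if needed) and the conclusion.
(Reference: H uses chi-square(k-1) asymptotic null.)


Step 1: Combine all N = 13 observations and assign midranks.
sorted (value, group, rank): (7,G2,1), (9,G1,2), (11,G1,3), (12,G3,4), (13,G1,5), (14,G2,6), (15,G2,7), (20,G2,8), (22,G1,9.5), (22,G3,9.5), (26,G1,11.5), (26,G3,11.5), (27,G3,13)
Step 2: Sum ranks within each group.
R_1 = 31 (n_1 = 5)
R_2 = 22 (n_2 = 4)
R_3 = 38 (n_3 = 4)
Step 3: H = 12/(N(N+1)) * sum(R_i^2/n_i) - 3(N+1)
     = 12/(13*14) * (31^2/5 + 22^2/4 + 38^2/4) - 3*14
     = 0.065934 * 674.2 - 42
     = 2.452747.
Step 4: Ties present; correction factor C = 1 - 12/(13^3 - 13) = 0.994505. Corrected H = 2.452747 / 0.994505 = 2.466298.
Step 5: Under H0, H ~ chi^2(2); p-value = 0.291374.
Step 6: alpha = 0.1. fail to reject H0.

H = 2.4663, df = 2, p = 0.291374, fail to reject H0.


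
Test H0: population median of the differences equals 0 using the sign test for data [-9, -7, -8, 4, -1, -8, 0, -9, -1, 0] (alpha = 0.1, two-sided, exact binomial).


Step 1: Discard zero differences. Original n = 10; n_eff = number of nonzero differences = 8.
Nonzero differences (with sign): -9, -7, -8, +4, -1, -8, -9, -1
Step 2: Count signs: positive = 1, negative = 7.
Step 3: Under H0: P(positive) = 0.5, so the number of positives S ~ Bin(8, 0.5).
Step 4: Two-sided exact p-value = sum of Bin(8,0.5) probabilities at or below the observed probability = 0.070312.
Step 5: alpha = 0.1. reject H0.

n_eff = 8, pos = 1, neg = 7, p = 0.070312, reject H0.


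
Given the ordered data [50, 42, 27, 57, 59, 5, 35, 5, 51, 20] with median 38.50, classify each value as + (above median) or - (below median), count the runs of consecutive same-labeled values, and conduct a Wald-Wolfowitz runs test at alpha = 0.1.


Step 1: Compute median = 38.50; label A = above, B = below.
Labels in order: AABAABBBAB  (n_A = 5, n_B = 5)
Step 2: Count runs R = 6.
Step 3: Under H0 (random ordering), E[R] = 2*n_A*n_B/(n_A+n_B) + 1 = 2*5*5/10 + 1 = 6.0000.
        Var[R] = 2*n_A*n_B*(2*n_A*n_B - n_A - n_B) / ((n_A+n_B)^2 * (n_A+n_B-1)) = 2000/900 = 2.2222.
        SD[R] = 1.4907.
Step 4: R = E[R], so z = 0 with no continuity correction.
Step 5: Two-sided p-value via normal approximation = 2*(1 - Phi(|z|)) = 1.000000.
Step 6: alpha = 0.1. fail to reject H0.

R = 6, z = 0.0000, p = 1.000000, fail to reject H0.


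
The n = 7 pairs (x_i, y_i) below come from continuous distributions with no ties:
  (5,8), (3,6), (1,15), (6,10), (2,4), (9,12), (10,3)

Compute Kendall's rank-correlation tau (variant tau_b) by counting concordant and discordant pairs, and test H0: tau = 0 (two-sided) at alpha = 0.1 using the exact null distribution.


Step 1: Enumerate the 21 unordered pairs (i,j) with i<j and classify each by sign(x_j-x_i) * sign(y_j-y_i).
  (1,2):dx=-2,dy=-2->C; (1,3):dx=-4,dy=+7->D; (1,4):dx=+1,dy=+2->C; (1,5):dx=-3,dy=-4->C
  (1,6):dx=+4,dy=+4->C; (1,7):dx=+5,dy=-5->D; (2,3):dx=-2,dy=+9->D; (2,4):dx=+3,dy=+4->C
  (2,5):dx=-1,dy=-2->C; (2,6):dx=+6,dy=+6->C; (2,7):dx=+7,dy=-3->D; (3,4):dx=+5,dy=-5->D
  (3,5):dx=+1,dy=-11->D; (3,6):dx=+8,dy=-3->D; (3,7):dx=+9,dy=-12->D; (4,5):dx=-4,dy=-6->C
  (4,6):dx=+3,dy=+2->C; (4,7):dx=+4,dy=-7->D; (5,6):dx=+7,dy=+8->C; (5,7):dx=+8,dy=-1->D
  (6,7):dx=+1,dy=-9->D
Step 2: C = 10, D = 11, total pairs = 21.
Step 3: tau = (C - D)/(n(n-1)/2) = (10 - 11)/21 = -0.047619.
Step 4: Exact two-sided p-value (enumerate n! = 5040 permutations of y under H0): p = 1.000000.
Step 5: alpha = 0.1. fail to reject H0.

tau_b = -0.0476 (C=10, D=11), p = 1.000000, fail to reject H0.


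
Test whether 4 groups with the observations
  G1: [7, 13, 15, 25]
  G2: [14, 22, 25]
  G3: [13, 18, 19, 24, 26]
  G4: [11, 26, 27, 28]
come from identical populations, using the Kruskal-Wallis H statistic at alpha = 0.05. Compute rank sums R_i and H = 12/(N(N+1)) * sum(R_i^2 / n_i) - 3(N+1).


Step 1: Combine all N = 16 observations and assign midranks.
sorted (value, group, rank): (7,G1,1), (11,G4,2), (13,G1,3.5), (13,G3,3.5), (14,G2,5), (15,G1,6), (18,G3,7), (19,G3,8), (22,G2,9), (24,G3,10), (25,G1,11.5), (25,G2,11.5), (26,G3,13.5), (26,G4,13.5), (27,G4,15), (28,G4,16)
Step 2: Sum ranks within each group.
R_1 = 22 (n_1 = 4)
R_2 = 25.5 (n_2 = 3)
R_3 = 42 (n_3 = 5)
R_4 = 46.5 (n_4 = 4)
Step 3: H = 12/(N(N+1)) * sum(R_i^2/n_i) - 3(N+1)
     = 12/(16*17) * (22^2/4 + 25.5^2/3 + 42^2/5 + 46.5^2/4) - 3*17
     = 0.044118 * 1231.11 - 51
     = 3.313787.
Step 4: Ties present; correction factor C = 1 - 18/(16^3 - 16) = 0.995588. Corrected H = 3.313787 / 0.995588 = 3.328471.
Step 5: Under H0, H ~ chi^2(3); p-value = 0.343700.
Step 6: alpha = 0.05. fail to reject H0.

H = 3.3285, df = 3, p = 0.343700, fail to reject H0.


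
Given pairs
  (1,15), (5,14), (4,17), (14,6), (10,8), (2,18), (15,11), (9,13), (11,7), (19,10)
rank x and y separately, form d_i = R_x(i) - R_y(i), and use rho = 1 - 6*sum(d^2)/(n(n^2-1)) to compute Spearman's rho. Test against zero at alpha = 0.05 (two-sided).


Step 1: Rank x and y separately (midranks; no ties here).
rank(x): 1->1, 5->4, 4->3, 14->8, 10->6, 2->2, 15->9, 9->5, 11->7, 19->10
rank(y): 15->8, 14->7, 17->9, 6->1, 8->3, 18->10, 11->5, 13->6, 7->2, 10->4
Step 2: d_i = R_x(i) - R_y(i); compute d_i^2.
  (1-8)^2=49, (4-7)^2=9, (3-9)^2=36, (8-1)^2=49, (6-3)^2=9, (2-10)^2=64, (9-5)^2=16, (5-6)^2=1, (7-2)^2=25, (10-4)^2=36
sum(d^2) = 294.
Step 3: rho = 1 - 6*294 / (10*(10^2 - 1)) = 1 - 1764/990 = -0.781818.
Step 4: Under H0, t = rho * sqrt((n-2)/(1-rho^2)) = -3.5466 ~ t(8).
Step 5: Two-sided p-value from the t-distribution with 8 df = 0.007547.
Step 6: alpha = 0.05. reject H0.

rho = -0.7818, p = 0.007547, reject H0 at alpha = 0.05.
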